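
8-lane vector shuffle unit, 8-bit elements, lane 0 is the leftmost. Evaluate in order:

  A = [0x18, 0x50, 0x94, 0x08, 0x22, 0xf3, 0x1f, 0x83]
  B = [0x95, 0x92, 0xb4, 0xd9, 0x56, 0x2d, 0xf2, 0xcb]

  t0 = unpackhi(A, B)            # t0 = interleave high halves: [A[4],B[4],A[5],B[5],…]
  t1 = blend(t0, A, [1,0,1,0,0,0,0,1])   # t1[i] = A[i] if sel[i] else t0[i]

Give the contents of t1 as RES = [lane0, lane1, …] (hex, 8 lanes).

t0 = [0x22, 0x56, 0xf3, 0x2d, 0x1f, 0xf2, 0x83, 0xcb]
t1 = [0x18, 0x56, 0x94, 0x2d, 0x1f, 0xf2, 0x83, 0x83]

RES = [ 0x18  0x56  0x94  0x2d  0x1f  0xf2  0x83  0x83 ]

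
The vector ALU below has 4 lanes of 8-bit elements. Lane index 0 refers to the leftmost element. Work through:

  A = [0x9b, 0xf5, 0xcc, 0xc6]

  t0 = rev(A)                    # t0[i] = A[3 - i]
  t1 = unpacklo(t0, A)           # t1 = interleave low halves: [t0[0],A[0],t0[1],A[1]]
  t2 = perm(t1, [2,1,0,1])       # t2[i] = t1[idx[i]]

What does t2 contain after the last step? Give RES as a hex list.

  t0: c6 cc f5 9b
  t1: c6 9b cc f5
  t2: cc 9b c6 9b

RES = [0xcc, 0x9b, 0xc6, 0x9b]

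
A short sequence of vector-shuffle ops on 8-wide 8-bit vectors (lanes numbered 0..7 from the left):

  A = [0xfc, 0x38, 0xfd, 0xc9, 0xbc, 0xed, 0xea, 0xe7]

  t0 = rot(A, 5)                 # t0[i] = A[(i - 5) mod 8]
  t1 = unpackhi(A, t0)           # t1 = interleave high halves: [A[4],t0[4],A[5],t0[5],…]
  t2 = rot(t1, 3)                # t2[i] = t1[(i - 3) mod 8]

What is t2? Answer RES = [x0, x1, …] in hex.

RES = [ 0x38  0xe7  0xfd  0xbc  0xe7  0xed  0xfc  0xea ]

t0 = [0xc9, 0xbc, 0xed, 0xea, 0xe7, 0xfc, 0x38, 0xfd]
t1 = [0xbc, 0xe7, 0xed, 0xfc, 0xea, 0x38, 0xe7, 0xfd]
t2 = [0x38, 0xe7, 0xfd, 0xbc, 0xe7, 0xed, 0xfc, 0xea]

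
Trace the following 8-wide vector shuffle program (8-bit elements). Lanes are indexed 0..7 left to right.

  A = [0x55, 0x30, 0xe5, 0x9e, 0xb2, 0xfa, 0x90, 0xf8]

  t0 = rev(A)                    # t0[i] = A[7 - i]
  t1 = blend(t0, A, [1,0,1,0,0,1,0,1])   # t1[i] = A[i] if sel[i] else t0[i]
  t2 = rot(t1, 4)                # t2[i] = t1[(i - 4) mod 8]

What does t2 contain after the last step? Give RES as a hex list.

→ t0 |f8|90|fa|b2|9e|e5|30|55|
→ t1 |55|90|e5|b2|9e|fa|30|f8|
→ t2 |9e|fa|30|f8|55|90|e5|b2|

RES = [ 0x9e  0xfa  0x30  0xf8  0x55  0x90  0xe5  0xb2 ]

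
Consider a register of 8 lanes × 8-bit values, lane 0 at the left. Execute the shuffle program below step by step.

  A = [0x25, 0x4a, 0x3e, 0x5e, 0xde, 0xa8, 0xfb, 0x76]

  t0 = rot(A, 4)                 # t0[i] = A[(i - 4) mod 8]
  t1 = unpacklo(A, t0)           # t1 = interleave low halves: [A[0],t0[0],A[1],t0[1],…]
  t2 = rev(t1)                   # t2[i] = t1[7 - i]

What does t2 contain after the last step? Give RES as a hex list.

RES = [ 0x76  0x5e  0xfb  0x3e  0xa8  0x4a  0xde  0x25 ]

  t0: de a8 fb 76 25 4a 3e 5e
  t1: 25 de 4a a8 3e fb 5e 76
  t2: 76 5e fb 3e a8 4a de 25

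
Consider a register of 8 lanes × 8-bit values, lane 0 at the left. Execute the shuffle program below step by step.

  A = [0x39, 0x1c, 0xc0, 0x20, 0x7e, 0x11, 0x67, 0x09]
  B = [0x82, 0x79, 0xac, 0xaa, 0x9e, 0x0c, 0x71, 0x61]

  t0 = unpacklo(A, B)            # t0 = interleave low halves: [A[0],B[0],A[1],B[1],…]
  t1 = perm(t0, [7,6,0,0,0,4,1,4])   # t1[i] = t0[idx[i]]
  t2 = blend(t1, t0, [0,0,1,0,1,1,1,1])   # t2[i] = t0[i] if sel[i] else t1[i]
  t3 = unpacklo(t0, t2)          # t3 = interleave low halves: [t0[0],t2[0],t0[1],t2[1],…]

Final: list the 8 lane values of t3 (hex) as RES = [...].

RES = [ 0x39  0xaa  0x82  0x20  0x1c  0x1c  0x79  0x39 ]

→ t0 |39|82|1c|79|c0|ac|20|aa|
→ t1 |aa|20|39|39|39|c0|82|c0|
→ t2 |aa|20|1c|39|c0|ac|20|aa|
→ t3 |39|aa|82|20|1c|1c|79|39|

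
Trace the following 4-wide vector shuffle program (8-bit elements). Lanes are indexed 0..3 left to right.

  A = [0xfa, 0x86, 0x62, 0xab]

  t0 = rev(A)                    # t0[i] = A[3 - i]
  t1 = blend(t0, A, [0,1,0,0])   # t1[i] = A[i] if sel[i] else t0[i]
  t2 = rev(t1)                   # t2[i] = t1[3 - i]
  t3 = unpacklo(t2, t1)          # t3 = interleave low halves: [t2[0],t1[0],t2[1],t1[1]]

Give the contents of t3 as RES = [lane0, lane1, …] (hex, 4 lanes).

RES = [ 0xfa  0xab  0x86  0x86 ]

→ t0 |ab|62|86|fa|
→ t1 |ab|86|86|fa|
→ t2 |fa|86|86|ab|
→ t3 |fa|ab|86|86|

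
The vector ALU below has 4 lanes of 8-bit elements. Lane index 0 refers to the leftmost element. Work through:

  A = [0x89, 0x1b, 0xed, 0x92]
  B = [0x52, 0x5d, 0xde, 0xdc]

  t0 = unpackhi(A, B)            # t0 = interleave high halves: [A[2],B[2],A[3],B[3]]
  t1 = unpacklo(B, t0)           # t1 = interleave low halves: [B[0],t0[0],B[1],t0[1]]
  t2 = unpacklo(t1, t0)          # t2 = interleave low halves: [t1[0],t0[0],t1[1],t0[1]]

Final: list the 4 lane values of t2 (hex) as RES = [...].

RES = [0x52, 0xed, 0xed, 0xde]

  t0: ed de 92 dc
  t1: 52 ed 5d de
  t2: 52 ed ed de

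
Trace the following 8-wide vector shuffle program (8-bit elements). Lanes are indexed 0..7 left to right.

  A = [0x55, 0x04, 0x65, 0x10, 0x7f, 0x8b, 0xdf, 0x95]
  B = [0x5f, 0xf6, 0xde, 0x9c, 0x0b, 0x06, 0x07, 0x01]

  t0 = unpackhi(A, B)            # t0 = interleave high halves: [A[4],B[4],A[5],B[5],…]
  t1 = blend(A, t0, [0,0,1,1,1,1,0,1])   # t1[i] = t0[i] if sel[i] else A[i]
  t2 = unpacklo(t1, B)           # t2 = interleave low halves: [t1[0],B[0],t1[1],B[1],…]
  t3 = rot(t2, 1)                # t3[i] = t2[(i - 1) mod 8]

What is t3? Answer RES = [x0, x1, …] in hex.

RES = [ 0x9c  0x55  0x5f  0x04  0xf6  0x8b  0xde  0x06 ]

t0 = [0x7f, 0x0b, 0x8b, 0x06, 0xdf, 0x07, 0x95, 0x01]
t1 = [0x55, 0x04, 0x8b, 0x06, 0xdf, 0x07, 0xdf, 0x01]
t2 = [0x55, 0x5f, 0x04, 0xf6, 0x8b, 0xde, 0x06, 0x9c]
t3 = [0x9c, 0x55, 0x5f, 0x04, 0xf6, 0x8b, 0xde, 0x06]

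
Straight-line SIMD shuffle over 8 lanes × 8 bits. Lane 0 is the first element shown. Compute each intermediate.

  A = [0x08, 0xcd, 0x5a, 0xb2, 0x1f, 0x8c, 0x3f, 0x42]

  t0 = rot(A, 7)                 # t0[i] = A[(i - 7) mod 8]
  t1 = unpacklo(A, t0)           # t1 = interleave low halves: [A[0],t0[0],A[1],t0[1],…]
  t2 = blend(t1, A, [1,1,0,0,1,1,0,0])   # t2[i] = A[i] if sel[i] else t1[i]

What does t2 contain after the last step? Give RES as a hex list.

  t0: cd 5a b2 1f 8c 3f 42 08
  t1: 08 cd cd 5a 5a b2 b2 1f
  t2: 08 cd cd 5a 1f 8c b2 1f

RES = [ 0x08  0xcd  0xcd  0x5a  0x1f  0x8c  0xb2  0x1f ]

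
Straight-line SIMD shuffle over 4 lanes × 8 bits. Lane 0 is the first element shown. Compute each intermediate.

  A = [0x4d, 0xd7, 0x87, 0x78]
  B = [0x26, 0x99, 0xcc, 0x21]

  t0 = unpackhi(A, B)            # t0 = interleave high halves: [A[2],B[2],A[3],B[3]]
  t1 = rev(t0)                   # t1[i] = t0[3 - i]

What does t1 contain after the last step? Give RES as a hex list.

t0 = [0x87, 0xcc, 0x78, 0x21]
t1 = [0x21, 0x78, 0xcc, 0x87]

RES = [ 0x21  0x78  0xcc  0x87 ]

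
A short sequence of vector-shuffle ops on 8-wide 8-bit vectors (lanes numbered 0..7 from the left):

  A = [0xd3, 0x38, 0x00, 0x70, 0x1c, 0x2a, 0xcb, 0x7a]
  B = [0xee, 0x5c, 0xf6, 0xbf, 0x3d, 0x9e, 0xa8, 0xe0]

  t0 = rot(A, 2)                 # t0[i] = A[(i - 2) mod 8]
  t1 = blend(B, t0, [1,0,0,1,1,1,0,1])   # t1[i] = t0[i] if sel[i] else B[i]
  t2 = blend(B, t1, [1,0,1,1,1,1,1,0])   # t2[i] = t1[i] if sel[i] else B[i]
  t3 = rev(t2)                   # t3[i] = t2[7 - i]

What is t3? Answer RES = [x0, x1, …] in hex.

RES = [0xe0, 0xa8, 0x70, 0x00, 0x38, 0xf6, 0x5c, 0xcb]

→ t0 |cb|7a|d3|38|00|70|1c|2a|
→ t1 |cb|5c|f6|38|00|70|a8|2a|
→ t2 |cb|5c|f6|38|00|70|a8|e0|
→ t3 |e0|a8|70|00|38|f6|5c|cb|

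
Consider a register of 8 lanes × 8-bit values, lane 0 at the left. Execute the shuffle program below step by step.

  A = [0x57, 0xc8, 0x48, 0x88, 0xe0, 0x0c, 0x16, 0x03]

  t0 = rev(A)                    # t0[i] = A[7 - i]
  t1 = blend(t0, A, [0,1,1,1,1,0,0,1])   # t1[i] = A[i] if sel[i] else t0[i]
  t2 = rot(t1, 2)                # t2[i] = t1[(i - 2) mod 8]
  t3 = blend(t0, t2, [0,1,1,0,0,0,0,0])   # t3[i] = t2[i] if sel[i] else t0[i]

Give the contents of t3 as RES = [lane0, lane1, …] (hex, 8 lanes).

RES = [0x03, 0x03, 0x03, 0xe0, 0x88, 0x48, 0xc8, 0x57]

t0 = [0x03, 0x16, 0x0c, 0xe0, 0x88, 0x48, 0xc8, 0x57]
t1 = [0x03, 0xc8, 0x48, 0x88, 0xe0, 0x48, 0xc8, 0x03]
t2 = [0xc8, 0x03, 0x03, 0xc8, 0x48, 0x88, 0xe0, 0x48]
t3 = [0x03, 0x03, 0x03, 0xe0, 0x88, 0x48, 0xc8, 0x57]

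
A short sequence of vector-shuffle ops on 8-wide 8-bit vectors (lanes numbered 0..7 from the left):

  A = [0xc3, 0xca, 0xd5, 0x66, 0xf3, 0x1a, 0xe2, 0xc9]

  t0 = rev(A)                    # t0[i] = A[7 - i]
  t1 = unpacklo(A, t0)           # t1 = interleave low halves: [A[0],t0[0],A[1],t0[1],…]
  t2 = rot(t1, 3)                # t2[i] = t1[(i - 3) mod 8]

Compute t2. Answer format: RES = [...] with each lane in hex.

RES = [0x1a, 0x66, 0xf3, 0xc3, 0xc9, 0xca, 0xe2, 0xd5]

  t0: c9 e2 1a f3 66 d5 ca c3
  t1: c3 c9 ca e2 d5 1a 66 f3
  t2: 1a 66 f3 c3 c9 ca e2 d5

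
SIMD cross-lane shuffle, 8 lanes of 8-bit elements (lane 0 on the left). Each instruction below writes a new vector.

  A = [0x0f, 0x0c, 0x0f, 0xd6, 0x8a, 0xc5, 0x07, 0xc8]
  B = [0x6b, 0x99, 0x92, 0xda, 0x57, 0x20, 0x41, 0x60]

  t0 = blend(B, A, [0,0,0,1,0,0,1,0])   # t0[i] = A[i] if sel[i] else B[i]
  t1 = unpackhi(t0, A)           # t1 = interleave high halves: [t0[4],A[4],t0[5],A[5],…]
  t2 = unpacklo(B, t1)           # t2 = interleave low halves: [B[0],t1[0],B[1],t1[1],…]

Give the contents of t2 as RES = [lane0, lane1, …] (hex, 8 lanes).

→ t0 |6b|99|92|d6|57|20|07|60|
→ t1 |57|8a|20|c5|07|07|60|c8|
→ t2 |6b|57|99|8a|92|20|da|c5|

RES = [ 0x6b  0x57  0x99  0x8a  0x92  0x20  0xda  0xc5 ]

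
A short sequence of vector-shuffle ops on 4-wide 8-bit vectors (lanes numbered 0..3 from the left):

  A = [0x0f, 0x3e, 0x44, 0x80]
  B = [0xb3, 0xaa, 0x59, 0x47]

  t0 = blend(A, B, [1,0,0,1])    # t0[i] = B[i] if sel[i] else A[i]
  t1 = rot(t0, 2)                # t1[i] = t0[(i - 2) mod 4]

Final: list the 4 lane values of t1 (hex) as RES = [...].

  t0: b3 3e 44 47
  t1: 44 47 b3 3e

RES = [0x44, 0x47, 0xb3, 0x3e]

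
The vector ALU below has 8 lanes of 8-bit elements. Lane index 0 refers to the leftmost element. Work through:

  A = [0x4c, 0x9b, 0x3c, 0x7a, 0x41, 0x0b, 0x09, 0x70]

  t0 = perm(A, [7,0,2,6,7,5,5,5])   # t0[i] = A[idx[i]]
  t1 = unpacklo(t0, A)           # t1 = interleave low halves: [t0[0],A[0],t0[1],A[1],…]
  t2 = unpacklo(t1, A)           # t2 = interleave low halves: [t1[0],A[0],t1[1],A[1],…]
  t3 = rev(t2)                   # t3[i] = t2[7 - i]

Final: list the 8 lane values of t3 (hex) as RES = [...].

  t0: 70 4c 3c 09 70 0b 0b 0b
  t1: 70 4c 4c 9b 3c 3c 09 7a
  t2: 70 4c 4c 9b 4c 3c 9b 7a
  t3: 7a 9b 3c 4c 9b 4c 4c 70

RES = [ 0x7a  0x9b  0x3c  0x4c  0x9b  0x4c  0x4c  0x70 ]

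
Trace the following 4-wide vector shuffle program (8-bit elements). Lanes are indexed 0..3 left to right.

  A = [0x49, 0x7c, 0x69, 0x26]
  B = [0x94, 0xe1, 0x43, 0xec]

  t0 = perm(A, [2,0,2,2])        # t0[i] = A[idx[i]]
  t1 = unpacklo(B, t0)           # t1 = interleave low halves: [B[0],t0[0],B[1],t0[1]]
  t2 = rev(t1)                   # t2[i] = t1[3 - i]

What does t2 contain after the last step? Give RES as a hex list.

RES = [ 0x49  0xe1  0x69  0x94 ]

→ t0 |69|49|69|69|
→ t1 |94|69|e1|49|
→ t2 |49|e1|69|94|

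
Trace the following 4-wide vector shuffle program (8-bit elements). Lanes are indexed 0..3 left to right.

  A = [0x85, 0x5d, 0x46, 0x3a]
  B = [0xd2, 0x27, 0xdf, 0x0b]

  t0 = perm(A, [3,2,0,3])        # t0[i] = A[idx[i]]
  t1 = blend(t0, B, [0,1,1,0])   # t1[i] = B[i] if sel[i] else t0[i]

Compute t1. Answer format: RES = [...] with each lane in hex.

  t0: 3a 46 85 3a
  t1: 3a 27 df 3a

RES = [0x3a, 0x27, 0xdf, 0x3a]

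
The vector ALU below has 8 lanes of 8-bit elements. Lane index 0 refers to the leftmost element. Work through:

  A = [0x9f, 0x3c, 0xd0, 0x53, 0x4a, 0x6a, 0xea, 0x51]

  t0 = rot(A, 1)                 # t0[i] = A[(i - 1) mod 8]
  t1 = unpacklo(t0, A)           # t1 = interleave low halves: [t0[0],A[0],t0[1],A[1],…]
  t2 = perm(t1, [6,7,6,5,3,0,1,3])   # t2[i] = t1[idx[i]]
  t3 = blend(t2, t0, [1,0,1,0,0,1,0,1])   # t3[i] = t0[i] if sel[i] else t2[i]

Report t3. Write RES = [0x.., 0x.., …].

t0 = [0x51, 0x9f, 0x3c, 0xd0, 0x53, 0x4a, 0x6a, 0xea]
t1 = [0x51, 0x9f, 0x9f, 0x3c, 0x3c, 0xd0, 0xd0, 0x53]
t2 = [0xd0, 0x53, 0xd0, 0xd0, 0x3c, 0x51, 0x9f, 0x3c]
t3 = [0x51, 0x53, 0x3c, 0xd0, 0x3c, 0x4a, 0x9f, 0xea]

RES = [ 0x51  0x53  0x3c  0xd0  0x3c  0x4a  0x9f  0xea ]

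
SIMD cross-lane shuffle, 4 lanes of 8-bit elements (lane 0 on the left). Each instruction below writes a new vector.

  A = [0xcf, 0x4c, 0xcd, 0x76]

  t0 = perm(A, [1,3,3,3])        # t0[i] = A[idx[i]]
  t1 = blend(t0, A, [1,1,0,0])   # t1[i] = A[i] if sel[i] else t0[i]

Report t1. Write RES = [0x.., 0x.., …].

RES = [0xcf, 0x4c, 0x76, 0x76]

→ t0 |4c|76|76|76|
→ t1 |cf|4c|76|76|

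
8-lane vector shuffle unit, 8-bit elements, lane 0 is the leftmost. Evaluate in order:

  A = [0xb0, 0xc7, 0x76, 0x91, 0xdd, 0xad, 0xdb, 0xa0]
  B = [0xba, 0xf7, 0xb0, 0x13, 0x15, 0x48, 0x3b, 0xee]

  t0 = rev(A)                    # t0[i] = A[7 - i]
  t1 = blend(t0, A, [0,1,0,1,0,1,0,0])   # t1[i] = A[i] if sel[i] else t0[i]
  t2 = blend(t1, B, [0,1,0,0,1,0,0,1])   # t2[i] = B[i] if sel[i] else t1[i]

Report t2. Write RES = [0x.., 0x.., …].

RES = [0xa0, 0xf7, 0xad, 0x91, 0x15, 0xad, 0xc7, 0xee]

t0 = [0xa0, 0xdb, 0xad, 0xdd, 0x91, 0x76, 0xc7, 0xb0]
t1 = [0xa0, 0xc7, 0xad, 0x91, 0x91, 0xad, 0xc7, 0xb0]
t2 = [0xa0, 0xf7, 0xad, 0x91, 0x15, 0xad, 0xc7, 0xee]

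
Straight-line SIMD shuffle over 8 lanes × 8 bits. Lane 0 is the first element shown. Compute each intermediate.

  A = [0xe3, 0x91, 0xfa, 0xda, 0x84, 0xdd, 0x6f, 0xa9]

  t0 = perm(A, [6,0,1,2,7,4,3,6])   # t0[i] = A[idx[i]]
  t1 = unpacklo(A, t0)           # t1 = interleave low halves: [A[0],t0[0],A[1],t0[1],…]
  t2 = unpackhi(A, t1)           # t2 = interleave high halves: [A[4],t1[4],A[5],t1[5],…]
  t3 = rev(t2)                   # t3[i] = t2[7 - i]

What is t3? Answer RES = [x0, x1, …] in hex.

RES = [0xfa, 0xa9, 0xda, 0x6f, 0x91, 0xdd, 0xfa, 0x84]

t0 = [0x6f, 0xe3, 0x91, 0xfa, 0xa9, 0x84, 0xda, 0x6f]
t1 = [0xe3, 0x6f, 0x91, 0xe3, 0xfa, 0x91, 0xda, 0xfa]
t2 = [0x84, 0xfa, 0xdd, 0x91, 0x6f, 0xda, 0xa9, 0xfa]
t3 = [0xfa, 0xa9, 0xda, 0x6f, 0x91, 0xdd, 0xfa, 0x84]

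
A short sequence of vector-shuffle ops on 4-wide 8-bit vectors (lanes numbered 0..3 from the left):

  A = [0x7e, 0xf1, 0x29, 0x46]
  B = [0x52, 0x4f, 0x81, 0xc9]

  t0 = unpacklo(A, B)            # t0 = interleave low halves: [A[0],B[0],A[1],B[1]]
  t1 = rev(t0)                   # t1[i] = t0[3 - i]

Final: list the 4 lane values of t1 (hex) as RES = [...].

t0 = [0x7e, 0x52, 0xf1, 0x4f]
t1 = [0x4f, 0xf1, 0x52, 0x7e]

RES = [0x4f, 0xf1, 0x52, 0x7e]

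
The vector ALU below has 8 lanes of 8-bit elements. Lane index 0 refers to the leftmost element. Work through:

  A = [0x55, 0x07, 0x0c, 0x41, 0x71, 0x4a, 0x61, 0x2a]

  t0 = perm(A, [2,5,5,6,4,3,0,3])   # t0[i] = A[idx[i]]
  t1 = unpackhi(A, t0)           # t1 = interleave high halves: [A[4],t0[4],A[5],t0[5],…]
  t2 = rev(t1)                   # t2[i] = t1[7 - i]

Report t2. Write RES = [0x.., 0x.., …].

→ t0 |0c|4a|4a|61|71|41|55|41|
→ t1 |71|71|4a|41|61|55|2a|41|
→ t2 |41|2a|55|61|41|4a|71|71|

RES = [ 0x41  0x2a  0x55  0x61  0x41  0x4a  0x71  0x71 ]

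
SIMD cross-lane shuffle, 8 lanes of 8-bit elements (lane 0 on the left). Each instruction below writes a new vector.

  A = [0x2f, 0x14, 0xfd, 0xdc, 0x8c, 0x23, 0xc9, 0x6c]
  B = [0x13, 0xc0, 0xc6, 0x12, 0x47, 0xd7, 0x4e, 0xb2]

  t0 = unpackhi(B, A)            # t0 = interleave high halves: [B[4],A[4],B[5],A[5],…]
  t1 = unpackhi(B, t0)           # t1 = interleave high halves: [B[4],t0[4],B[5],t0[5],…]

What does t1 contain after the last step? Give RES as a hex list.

  t0: 47 8c d7 23 4e c9 b2 6c
  t1: 47 4e d7 c9 4e b2 b2 6c

RES = [ 0x47  0x4e  0xd7  0xc9  0x4e  0xb2  0xb2  0x6c ]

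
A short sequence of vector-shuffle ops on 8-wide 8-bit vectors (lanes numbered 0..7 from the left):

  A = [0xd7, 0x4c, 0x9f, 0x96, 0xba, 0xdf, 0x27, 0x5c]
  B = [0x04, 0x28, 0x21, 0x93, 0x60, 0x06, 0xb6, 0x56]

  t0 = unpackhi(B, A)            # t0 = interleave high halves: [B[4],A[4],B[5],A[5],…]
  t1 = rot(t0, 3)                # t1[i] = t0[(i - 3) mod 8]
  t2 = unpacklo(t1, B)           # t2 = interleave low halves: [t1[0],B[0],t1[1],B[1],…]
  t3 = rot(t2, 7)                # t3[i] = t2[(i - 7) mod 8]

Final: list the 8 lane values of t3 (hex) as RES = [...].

→ t0 |60|ba|06|df|b6|27|56|5c|
→ t1 |27|56|5c|60|ba|06|df|b6|
→ t2 |27|04|56|28|5c|21|60|93|
→ t3 |04|56|28|5c|21|60|93|27|

RES = [ 0x04  0x56  0x28  0x5c  0x21  0x60  0x93  0x27 ]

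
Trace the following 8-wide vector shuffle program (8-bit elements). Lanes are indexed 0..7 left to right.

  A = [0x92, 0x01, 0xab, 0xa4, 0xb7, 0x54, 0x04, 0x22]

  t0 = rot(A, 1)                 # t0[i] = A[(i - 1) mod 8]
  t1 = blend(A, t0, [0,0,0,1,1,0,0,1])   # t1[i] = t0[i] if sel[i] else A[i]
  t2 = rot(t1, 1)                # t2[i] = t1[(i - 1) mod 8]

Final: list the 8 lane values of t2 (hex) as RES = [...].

RES = [ 0x04  0x92  0x01  0xab  0xab  0xa4  0x54  0x04 ]

→ t0 |22|92|01|ab|a4|b7|54|04|
→ t1 |92|01|ab|ab|a4|54|04|04|
→ t2 |04|92|01|ab|ab|a4|54|04|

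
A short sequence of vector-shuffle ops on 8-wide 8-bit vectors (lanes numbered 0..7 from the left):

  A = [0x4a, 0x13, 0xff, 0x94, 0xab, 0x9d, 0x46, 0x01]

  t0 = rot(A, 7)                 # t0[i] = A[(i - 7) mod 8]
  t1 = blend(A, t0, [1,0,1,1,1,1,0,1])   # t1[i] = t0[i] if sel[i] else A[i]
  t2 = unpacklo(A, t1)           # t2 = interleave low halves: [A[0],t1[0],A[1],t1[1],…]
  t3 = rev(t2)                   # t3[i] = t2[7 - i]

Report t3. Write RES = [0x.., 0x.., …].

RES = [0xab, 0x94, 0x94, 0xff, 0x13, 0x13, 0x13, 0x4a]

→ t0 |13|ff|94|ab|9d|46|01|4a|
→ t1 |13|13|94|ab|9d|46|46|4a|
→ t2 |4a|13|13|13|ff|94|94|ab|
→ t3 |ab|94|94|ff|13|13|13|4a|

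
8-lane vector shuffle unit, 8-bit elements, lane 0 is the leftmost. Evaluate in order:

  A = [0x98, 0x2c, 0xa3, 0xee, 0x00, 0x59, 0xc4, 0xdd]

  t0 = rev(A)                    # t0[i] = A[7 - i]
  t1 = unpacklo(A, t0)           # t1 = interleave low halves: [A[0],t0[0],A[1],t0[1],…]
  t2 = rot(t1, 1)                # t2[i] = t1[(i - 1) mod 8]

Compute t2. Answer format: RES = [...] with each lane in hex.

→ t0 |dd|c4|59|00|ee|a3|2c|98|
→ t1 |98|dd|2c|c4|a3|59|ee|00|
→ t2 |00|98|dd|2c|c4|a3|59|ee|

RES = [0x00, 0x98, 0xdd, 0x2c, 0xc4, 0xa3, 0x59, 0xee]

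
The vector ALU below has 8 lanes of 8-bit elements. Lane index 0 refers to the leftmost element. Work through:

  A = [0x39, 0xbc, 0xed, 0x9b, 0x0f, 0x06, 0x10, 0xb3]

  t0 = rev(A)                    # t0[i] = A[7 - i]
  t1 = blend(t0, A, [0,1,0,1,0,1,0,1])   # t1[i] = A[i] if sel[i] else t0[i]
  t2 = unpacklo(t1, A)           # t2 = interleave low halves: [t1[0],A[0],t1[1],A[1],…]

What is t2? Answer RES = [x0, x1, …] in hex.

RES = [ 0xb3  0x39  0xbc  0xbc  0x06  0xed  0x9b  0x9b ]

  t0: b3 10 06 0f 9b ed bc 39
  t1: b3 bc 06 9b 9b 06 bc b3
  t2: b3 39 bc bc 06 ed 9b 9b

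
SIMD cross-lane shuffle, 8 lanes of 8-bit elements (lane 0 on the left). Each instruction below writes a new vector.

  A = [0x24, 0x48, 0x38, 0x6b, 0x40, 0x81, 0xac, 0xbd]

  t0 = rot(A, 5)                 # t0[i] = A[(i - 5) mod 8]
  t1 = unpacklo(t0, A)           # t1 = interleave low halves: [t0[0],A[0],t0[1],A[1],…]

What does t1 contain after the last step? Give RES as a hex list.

RES = [0x6b, 0x24, 0x40, 0x48, 0x81, 0x38, 0xac, 0x6b]

t0 = [0x6b, 0x40, 0x81, 0xac, 0xbd, 0x24, 0x48, 0x38]
t1 = [0x6b, 0x24, 0x40, 0x48, 0x81, 0x38, 0xac, 0x6b]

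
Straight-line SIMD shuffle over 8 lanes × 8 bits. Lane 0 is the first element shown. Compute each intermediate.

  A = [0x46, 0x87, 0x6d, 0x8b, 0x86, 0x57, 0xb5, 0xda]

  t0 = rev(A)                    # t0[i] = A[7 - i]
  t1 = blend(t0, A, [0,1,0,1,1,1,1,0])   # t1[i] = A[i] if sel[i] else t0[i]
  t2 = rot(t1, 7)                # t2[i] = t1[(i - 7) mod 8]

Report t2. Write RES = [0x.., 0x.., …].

RES = [0x87, 0x57, 0x8b, 0x86, 0x57, 0xb5, 0x46, 0xda]

  t0: da b5 57 86 8b 6d 87 46
  t1: da 87 57 8b 86 57 b5 46
  t2: 87 57 8b 86 57 b5 46 da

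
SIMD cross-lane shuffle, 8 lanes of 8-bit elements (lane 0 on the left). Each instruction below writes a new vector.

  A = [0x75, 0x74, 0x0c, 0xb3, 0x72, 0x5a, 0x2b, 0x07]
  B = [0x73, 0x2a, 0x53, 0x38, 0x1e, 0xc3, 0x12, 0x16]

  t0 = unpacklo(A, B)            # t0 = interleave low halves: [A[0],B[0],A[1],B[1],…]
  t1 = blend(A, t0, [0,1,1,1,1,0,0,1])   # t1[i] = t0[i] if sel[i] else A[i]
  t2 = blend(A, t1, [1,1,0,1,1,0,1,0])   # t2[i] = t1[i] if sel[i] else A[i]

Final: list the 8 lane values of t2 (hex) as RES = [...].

→ t0 |75|73|74|2a|0c|53|b3|38|
→ t1 |75|73|74|2a|0c|5a|2b|38|
→ t2 |75|73|0c|2a|0c|5a|2b|07|

RES = [ 0x75  0x73  0x0c  0x2a  0x0c  0x5a  0x2b  0x07 ]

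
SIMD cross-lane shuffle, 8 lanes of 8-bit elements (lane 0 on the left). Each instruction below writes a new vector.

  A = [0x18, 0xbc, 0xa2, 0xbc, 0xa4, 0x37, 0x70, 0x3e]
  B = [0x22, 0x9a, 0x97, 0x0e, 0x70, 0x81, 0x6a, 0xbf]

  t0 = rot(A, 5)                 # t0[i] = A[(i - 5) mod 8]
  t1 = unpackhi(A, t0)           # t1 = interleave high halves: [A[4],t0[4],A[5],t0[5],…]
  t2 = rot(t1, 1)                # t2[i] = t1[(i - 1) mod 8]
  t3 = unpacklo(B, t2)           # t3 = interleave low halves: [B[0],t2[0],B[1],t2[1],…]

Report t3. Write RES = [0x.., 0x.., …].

→ t0 |bc|a4|37|70|3e|18|bc|a2|
→ t1 |a4|3e|37|18|70|bc|3e|a2|
→ t2 |a2|a4|3e|37|18|70|bc|3e|
→ t3 |22|a2|9a|a4|97|3e|0e|37|

RES = [ 0x22  0xa2  0x9a  0xa4  0x97  0x3e  0x0e  0x37 ]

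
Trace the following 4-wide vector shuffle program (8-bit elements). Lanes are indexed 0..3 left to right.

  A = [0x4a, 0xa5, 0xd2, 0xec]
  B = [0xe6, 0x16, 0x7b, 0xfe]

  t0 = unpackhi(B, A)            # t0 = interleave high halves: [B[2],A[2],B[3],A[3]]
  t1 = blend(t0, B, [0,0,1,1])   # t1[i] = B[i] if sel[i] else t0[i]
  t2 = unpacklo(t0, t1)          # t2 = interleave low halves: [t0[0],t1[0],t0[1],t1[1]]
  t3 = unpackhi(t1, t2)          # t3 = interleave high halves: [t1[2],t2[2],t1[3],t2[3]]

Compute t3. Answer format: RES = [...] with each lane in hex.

RES = [0x7b, 0xd2, 0xfe, 0xd2]

t0 = [0x7b, 0xd2, 0xfe, 0xec]
t1 = [0x7b, 0xd2, 0x7b, 0xfe]
t2 = [0x7b, 0x7b, 0xd2, 0xd2]
t3 = [0x7b, 0xd2, 0xfe, 0xd2]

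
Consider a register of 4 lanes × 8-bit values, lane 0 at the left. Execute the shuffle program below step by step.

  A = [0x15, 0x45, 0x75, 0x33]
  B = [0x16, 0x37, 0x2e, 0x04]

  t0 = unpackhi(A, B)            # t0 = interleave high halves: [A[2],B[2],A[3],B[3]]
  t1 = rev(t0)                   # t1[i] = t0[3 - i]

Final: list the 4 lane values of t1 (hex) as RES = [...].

  t0: 75 2e 33 04
  t1: 04 33 2e 75

RES = [ 0x04  0x33  0x2e  0x75 ]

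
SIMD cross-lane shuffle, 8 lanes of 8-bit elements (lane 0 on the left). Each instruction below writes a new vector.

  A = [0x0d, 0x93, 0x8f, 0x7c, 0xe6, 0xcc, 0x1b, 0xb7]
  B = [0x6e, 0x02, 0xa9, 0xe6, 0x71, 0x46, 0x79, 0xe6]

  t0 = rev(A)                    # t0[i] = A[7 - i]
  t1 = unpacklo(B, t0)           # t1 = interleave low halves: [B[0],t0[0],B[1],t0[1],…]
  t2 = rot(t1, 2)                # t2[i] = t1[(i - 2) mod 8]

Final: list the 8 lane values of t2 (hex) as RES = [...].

RES = [ 0xe6  0xe6  0x6e  0xb7  0x02  0x1b  0xa9  0xcc ]

  t0: b7 1b cc e6 7c 8f 93 0d
  t1: 6e b7 02 1b a9 cc e6 e6
  t2: e6 e6 6e b7 02 1b a9 cc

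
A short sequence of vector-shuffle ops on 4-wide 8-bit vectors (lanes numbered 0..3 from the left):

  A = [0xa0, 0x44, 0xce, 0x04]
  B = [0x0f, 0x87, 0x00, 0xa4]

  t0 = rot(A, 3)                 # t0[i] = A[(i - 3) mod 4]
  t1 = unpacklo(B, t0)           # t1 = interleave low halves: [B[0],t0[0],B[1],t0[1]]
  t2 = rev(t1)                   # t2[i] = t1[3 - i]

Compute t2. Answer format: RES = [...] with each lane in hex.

RES = [0xce, 0x87, 0x44, 0x0f]

t0 = [0x44, 0xce, 0x04, 0xa0]
t1 = [0x0f, 0x44, 0x87, 0xce]
t2 = [0xce, 0x87, 0x44, 0x0f]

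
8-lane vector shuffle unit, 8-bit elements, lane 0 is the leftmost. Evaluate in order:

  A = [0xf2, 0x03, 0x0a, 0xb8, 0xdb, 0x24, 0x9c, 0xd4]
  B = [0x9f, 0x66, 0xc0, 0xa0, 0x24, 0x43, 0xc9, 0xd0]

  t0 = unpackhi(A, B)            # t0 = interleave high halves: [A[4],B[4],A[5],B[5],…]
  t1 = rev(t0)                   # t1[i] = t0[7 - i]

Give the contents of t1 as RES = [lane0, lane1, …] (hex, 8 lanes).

  t0: db 24 24 43 9c c9 d4 d0
  t1: d0 d4 c9 9c 43 24 24 db

RES = [ 0xd0  0xd4  0xc9  0x9c  0x43  0x24  0x24  0xdb ]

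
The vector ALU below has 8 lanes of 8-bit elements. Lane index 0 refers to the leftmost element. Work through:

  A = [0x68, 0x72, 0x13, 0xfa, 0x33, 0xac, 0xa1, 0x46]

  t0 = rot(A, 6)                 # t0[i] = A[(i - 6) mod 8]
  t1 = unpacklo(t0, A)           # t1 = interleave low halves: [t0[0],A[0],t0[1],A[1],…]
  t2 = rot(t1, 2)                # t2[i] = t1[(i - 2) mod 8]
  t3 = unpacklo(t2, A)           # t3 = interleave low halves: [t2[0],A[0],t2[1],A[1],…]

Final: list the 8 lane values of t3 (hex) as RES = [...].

  t0: 13 fa 33 ac a1 46 68 72
  t1: 13 68 fa 72 33 13 ac fa
  t2: ac fa 13 68 fa 72 33 13
  t3: ac 68 fa 72 13 13 68 fa

RES = [0xac, 0x68, 0xfa, 0x72, 0x13, 0x13, 0x68, 0xfa]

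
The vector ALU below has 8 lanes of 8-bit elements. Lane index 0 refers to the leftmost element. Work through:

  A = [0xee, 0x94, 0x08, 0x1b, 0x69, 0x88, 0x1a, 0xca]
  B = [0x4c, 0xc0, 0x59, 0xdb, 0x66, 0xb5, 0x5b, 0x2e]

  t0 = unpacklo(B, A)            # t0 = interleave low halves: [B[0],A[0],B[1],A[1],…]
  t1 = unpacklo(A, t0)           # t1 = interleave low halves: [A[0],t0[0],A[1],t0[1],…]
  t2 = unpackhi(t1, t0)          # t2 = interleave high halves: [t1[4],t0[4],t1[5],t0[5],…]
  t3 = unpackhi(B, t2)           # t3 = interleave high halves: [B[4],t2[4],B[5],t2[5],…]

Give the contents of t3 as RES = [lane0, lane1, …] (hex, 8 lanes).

RES = [0x66, 0x1b, 0xb5, 0xdb, 0x5b, 0x94, 0x2e, 0x1b]

→ t0 |4c|ee|c0|94|59|08|db|1b|
→ t1 |ee|4c|94|ee|08|c0|1b|94|
→ t2 |08|59|c0|08|1b|db|94|1b|
→ t3 |66|1b|b5|db|5b|94|2e|1b|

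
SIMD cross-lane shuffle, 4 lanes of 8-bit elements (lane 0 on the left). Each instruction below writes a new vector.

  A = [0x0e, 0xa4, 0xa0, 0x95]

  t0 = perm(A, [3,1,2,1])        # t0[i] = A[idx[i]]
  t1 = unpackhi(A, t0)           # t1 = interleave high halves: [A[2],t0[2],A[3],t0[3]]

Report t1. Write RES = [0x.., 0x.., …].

t0 = [0x95, 0xa4, 0xa0, 0xa4]
t1 = [0xa0, 0xa0, 0x95, 0xa4]

RES = [0xa0, 0xa0, 0x95, 0xa4]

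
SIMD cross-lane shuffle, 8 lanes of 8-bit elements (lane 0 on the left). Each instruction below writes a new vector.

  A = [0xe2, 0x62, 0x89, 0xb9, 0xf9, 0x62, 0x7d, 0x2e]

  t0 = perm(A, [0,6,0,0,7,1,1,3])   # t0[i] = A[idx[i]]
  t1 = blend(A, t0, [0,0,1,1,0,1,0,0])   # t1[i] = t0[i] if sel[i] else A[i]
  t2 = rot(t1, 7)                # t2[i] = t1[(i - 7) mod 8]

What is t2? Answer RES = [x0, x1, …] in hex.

  t0: e2 7d e2 e2 2e 62 62 b9
  t1: e2 62 e2 e2 f9 62 7d 2e
  t2: 62 e2 e2 f9 62 7d 2e e2

RES = [ 0x62  0xe2  0xe2  0xf9  0x62  0x7d  0x2e  0xe2 ]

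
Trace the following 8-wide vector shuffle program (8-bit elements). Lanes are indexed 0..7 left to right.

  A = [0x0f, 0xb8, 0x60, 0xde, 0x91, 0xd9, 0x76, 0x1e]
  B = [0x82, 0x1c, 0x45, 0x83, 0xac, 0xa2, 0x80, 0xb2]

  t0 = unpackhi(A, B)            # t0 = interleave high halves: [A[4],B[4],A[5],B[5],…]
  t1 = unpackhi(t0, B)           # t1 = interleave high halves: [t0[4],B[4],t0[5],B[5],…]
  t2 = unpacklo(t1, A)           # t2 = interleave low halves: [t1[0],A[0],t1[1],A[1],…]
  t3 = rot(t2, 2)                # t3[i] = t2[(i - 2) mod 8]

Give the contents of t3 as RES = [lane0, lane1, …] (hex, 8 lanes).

t0 = [0x91, 0xac, 0xd9, 0xa2, 0x76, 0x80, 0x1e, 0xb2]
t1 = [0x76, 0xac, 0x80, 0xa2, 0x1e, 0x80, 0xb2, 0xb2]
t2 = [0x76, 0x0f, 0xac, 0xb8, 0x80, 0x60, 0xa2, 0xde]
t3 = [0xa2, 0xde, 0x76, 0x0f, 0xac, 0xb8, 0x80, 0x60]

RES = [0xa2, 0xde, 0x76, 0x0f, 0xac, 0xb8, 0x80, 0x60]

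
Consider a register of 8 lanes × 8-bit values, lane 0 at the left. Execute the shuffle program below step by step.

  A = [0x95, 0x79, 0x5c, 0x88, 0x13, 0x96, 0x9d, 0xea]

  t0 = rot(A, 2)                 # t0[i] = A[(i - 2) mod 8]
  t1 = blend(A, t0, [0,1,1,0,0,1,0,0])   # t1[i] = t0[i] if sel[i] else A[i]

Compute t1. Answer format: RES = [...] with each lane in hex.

RES = [0x95, 0xea, 0x95, 0x88, 0x13, 0x88, 0x9d, 0xea]

  t0: 9d ea 95 79 5c 88 13 96
  t1: 95 ea 95 88 13 88 9d ea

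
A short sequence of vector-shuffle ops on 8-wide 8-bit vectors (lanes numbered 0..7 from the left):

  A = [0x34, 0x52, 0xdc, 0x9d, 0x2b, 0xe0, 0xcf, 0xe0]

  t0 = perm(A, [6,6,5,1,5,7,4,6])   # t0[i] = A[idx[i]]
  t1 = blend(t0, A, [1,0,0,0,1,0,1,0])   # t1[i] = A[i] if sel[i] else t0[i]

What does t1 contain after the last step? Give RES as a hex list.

RES = [0x34, 0xcf, 0xe0, 0x52, 0x2b, 0xe0, 0xcf, 0xcf]

t0 = [0xcf, 0xcf, 0xe0, 0x52, 0xe0, 0xe0, 0x2b, 0xcf]
t1 = [0x34, 0xcf, 0xe0, 0x52, 0x2b, 0xe0, 0xcf, 0xcf]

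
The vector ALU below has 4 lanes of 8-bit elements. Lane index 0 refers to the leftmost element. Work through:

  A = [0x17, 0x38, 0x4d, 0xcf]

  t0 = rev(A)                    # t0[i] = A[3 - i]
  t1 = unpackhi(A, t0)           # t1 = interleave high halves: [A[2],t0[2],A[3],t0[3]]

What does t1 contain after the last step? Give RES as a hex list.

RES = [ 0x4d  0x38  0xcf  0x17 ]

t0 = [0xcf, 0x4d, 0x38, 0x17]
t1 = [0x4d, 0x38, 0xcf, 0x17]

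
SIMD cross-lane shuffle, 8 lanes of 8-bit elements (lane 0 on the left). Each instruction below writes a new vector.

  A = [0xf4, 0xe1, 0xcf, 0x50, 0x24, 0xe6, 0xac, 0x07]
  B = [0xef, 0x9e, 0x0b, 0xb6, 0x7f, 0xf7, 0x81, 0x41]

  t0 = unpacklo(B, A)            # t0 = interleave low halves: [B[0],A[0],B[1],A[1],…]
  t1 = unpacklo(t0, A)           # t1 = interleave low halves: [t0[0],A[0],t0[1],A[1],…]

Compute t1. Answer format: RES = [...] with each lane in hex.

RES = [ 0xef  0xf4  0xf4  0xe1  0x9e  0xcf  0xe1  0x50 ]

t0 = [0xef, 0xf4, 0x9e, 0xe1, 0x0b, 0xcf, 0xb6, 0x50]
t1 = [0xef, 0xf4, 0xf4, 0xe1, 0x9e, 0xcf, 0xe1, 0x50]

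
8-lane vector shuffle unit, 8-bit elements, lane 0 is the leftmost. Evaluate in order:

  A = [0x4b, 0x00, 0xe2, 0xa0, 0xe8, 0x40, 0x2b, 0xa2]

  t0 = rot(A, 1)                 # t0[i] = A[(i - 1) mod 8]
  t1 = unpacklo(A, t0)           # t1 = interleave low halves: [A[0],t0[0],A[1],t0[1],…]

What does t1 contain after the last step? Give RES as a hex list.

RES = [ 0x4b  0xa2  0x00  0x4b  0xe2  0x00  0xa0  0xe2 ]

→ t0 |a2|4b|00|e2|a0|e8|40|2b|
→ t1 |4b|a2|00|4b|e2|00|a0|e2|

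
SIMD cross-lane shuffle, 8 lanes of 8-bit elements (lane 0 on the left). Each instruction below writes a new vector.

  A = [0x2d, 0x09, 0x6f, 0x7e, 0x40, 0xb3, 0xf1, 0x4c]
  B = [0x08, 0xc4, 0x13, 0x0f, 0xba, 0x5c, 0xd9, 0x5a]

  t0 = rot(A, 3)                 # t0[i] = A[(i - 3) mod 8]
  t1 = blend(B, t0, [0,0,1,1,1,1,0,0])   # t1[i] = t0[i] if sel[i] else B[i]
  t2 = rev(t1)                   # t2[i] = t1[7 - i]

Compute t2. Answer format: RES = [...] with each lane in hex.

RES = [ 0x5a  0xd9  0x6f  0x09  0x2d  0x4c  0xc4  0x08 ]

  t0: b3 f1 4c 2d 09 6f 7e 40
  t1: 08 c4 4c 2d 09 6f d9 5a
  t2: 5a d9 6f 09 2d 4c c4 08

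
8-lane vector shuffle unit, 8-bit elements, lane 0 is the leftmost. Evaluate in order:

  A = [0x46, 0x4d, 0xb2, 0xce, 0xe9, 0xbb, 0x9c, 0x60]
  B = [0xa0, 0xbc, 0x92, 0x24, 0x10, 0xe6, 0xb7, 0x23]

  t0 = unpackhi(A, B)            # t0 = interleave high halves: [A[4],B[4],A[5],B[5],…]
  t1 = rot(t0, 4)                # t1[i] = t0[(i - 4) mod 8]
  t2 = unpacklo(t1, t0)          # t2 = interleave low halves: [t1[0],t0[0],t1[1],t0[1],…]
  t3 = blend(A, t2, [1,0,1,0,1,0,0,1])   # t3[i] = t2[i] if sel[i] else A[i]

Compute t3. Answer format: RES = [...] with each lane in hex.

RES = [ 0x9c  0x4d  0xb7  0xce  0x60  0xbb  0x9c  0xe6 ]

t0 = [0xe9, 0x10, 0xbb, 0xe6, 0x9c, 0xb7, 0x60, 0x23]
t1 = [0x9c, 0xb7, 0x60, 0x23, 0xe9, 0x10, 0xbb, 0xe6]
t2 = [0x9c, 0xe9, 0xb7, 0x10, 0x60, 0xbb, 0x23, 0xe6]
t3 = [0x9c, 0x4d, 0xb7, 0xce, 0x60, 0xbb, 0x9c, 0xe6]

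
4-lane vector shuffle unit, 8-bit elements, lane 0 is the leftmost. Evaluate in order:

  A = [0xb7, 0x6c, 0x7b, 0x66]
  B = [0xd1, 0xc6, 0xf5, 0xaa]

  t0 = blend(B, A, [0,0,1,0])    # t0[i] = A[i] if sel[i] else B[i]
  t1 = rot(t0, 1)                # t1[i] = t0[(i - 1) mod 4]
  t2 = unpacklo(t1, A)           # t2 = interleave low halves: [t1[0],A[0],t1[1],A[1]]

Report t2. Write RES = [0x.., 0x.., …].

RES = [ 0xaa  0xb7  0xd1  0x6c ]

t0 = [0xd1, 0xc6, 0x7b, 0xaa]
t1 = [0xaa, 0xd1, 0xc6, 0x7b]
t2 = [0xaa, 0xb7, 0xd1, 0x6c]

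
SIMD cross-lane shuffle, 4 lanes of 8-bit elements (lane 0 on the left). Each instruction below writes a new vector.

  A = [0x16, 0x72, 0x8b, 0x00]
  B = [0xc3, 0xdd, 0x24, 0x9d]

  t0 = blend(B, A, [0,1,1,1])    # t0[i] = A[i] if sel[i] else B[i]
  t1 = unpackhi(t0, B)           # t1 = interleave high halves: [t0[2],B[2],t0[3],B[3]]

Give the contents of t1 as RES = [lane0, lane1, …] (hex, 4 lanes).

RES = [0x8b, 0x24, 0x00, 0x9d]

  t0: c3 72 8b 00
  t1: 8b 24 00 9d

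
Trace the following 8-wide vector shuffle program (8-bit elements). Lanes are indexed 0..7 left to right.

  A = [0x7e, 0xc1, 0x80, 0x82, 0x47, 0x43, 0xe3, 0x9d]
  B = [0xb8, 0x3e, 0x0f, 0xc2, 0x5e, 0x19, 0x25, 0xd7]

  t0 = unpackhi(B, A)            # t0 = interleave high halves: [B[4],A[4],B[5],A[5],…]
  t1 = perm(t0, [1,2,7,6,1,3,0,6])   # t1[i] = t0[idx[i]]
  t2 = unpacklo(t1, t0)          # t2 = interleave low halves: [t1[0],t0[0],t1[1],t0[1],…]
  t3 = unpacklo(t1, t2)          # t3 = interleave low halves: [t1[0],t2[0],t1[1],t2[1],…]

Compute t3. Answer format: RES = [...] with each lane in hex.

  t0: 5e 47 19 43 25 e3 d7 9d
  t1: 47 19 9d d7 47 43 5e d7
  t2: 47 5e 19 47 9d 19 d7 43
  t3: 47 47 19 5e 9d 19 d7 47

RES = [0x47, 0x47, 0x19, 0x5e, 0x9d, 0x19, 0xd7, 0x47]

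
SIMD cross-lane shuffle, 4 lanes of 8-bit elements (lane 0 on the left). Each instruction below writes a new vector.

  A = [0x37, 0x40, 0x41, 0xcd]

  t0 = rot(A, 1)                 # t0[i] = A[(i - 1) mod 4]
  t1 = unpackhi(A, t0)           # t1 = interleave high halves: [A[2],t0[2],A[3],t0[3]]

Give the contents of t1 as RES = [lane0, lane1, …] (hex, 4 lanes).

RES = [0x41, 0x40, 0xcd, 0x41]

t0 = [0xcd, 0x37, 0x40, 0x41]
t1 = [0x41, 0x40, 0xcd, 0x41]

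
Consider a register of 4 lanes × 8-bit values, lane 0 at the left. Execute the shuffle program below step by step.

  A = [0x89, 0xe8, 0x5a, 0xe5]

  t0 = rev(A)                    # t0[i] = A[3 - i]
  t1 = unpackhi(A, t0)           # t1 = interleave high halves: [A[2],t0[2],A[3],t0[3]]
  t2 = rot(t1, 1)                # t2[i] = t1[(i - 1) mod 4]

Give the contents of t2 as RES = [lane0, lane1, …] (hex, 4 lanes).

  t0: e5 5a e8 89
  t1: 5a e8 e5 89
  t2: 89 5a e8 e5

RES = [0x89, 0x5a, 0xe8, 0xe5]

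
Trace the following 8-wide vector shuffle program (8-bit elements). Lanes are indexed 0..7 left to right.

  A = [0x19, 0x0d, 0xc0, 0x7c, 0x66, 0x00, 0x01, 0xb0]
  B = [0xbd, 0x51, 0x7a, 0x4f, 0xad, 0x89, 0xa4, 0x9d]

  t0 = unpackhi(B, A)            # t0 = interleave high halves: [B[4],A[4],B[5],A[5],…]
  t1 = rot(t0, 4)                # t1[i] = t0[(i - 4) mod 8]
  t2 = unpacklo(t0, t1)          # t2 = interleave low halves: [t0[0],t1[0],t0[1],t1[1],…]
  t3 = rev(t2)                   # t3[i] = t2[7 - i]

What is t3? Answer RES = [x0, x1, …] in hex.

RES = [0xb0, 0x00, 0x9d, 0x89, 0x01, 0x66, 0xa4, 0xad]

→ t0 |ad|66|89|00|a4|01|9d|b0|
→ t1 |a4|01|9d|b0|ad|66|89|00|
→ t2 |ad|a4|66|01|89|9d|00|b0|
→ t3 |b0|00|9d|89|01|66|a4|ad|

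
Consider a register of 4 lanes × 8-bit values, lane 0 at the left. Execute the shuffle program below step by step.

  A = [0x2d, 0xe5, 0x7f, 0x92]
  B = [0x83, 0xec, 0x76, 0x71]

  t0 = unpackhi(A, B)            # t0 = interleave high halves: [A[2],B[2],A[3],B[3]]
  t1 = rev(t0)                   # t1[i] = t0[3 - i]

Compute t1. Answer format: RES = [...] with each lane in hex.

  t0: 7f 76 92 71
  t1: 71 92 76 7f

RES = [ 0x71  0x92  0x76  0x7f ]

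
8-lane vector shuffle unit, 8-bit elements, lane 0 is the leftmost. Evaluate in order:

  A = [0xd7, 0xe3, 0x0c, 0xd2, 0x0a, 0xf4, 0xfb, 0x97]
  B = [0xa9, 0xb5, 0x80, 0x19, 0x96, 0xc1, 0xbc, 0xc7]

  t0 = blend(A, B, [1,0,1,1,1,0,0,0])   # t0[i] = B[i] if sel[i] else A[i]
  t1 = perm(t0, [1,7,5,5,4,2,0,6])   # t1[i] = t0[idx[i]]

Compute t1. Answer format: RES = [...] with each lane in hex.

RES = [ 0xe3  0x97  0xf4  0xf4  0x96  0x80  0xa9  0xfb ]

t0 = [0xa9, 0xe3, 0x80, 0x19, 0x96, 0xf4, 0xfb, 0x97]
t1 = [0xe3, 0x97, 0xf4, 0xf4, 0x96, 0x80, 0xa9, 0xfb]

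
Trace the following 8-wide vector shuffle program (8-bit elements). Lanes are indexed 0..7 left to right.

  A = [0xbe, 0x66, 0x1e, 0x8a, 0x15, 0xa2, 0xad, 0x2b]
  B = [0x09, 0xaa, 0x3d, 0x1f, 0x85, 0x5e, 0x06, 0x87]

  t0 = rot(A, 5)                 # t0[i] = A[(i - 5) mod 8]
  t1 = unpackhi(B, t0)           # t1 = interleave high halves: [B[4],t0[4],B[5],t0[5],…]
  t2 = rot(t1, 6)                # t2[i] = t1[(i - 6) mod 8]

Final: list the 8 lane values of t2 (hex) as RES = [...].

t0 = [0x8a, 0x15, 0xa2, 0xad, 0x2b, 0xbe, 0x66, 0x1e]
t1 = [0x85, 0x2b, 0x5e, 0xbe, 0x06, 0x66, 0x87, 0x1e]
t2 = [0x5e, 0xbe, 0x06, 0x66, 0x87, 0x1e, 0x85, 0x2b]

RES = [ 0x5e  0xbe  0x06  0x66  0x87  0x1e  0x85  0x2b ]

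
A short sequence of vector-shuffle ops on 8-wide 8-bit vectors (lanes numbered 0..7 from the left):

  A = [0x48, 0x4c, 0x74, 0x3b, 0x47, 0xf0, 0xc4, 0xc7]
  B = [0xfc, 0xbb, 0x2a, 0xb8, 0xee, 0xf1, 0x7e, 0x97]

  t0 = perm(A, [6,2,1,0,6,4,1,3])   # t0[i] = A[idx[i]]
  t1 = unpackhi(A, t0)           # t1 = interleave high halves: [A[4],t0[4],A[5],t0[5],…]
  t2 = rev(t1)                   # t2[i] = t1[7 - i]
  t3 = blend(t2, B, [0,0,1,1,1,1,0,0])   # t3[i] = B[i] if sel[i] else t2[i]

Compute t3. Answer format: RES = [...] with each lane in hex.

RES = [0x3b, 0xc7, 0x2a, 0xb8, 0xee, 0xf1, 0xc4, 0x47]

→ t0 |c4|74|4c|48|c4|47|4c|3b|
→ t1 |47|c4|f0|47|c4|4c|c7|3b|
→ t2 |3b|c7|4c|c4|47|f0|c4|47|
→ t3 |3b|c7|2a|b8|ee|f1|c4|47|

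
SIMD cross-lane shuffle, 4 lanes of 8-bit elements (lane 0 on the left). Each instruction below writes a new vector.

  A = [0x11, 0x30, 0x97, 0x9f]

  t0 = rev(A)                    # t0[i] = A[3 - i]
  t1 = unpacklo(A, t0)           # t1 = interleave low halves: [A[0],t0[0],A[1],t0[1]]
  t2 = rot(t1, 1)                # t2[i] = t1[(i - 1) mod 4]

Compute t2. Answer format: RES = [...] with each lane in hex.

RES = [ 0x97  0x11  0x9f  0x30 ]

  t0: 9f 97 30 11
  t1: 11 9f 30 97
  t2: 97 11 9f 30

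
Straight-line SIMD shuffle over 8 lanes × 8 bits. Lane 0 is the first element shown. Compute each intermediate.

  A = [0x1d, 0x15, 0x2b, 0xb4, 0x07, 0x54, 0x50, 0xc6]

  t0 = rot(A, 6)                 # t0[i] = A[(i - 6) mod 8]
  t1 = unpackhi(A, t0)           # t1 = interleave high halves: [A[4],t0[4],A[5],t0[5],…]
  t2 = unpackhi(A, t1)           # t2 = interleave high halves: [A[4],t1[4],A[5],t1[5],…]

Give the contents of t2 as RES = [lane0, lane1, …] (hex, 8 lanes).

RES = [ 0x07  0x50  0x54  0x1d  0x50  0xc6  0xc6  0x15 ]

→ t0 |2b|b4|07|54|50|c6|1d|15|
→ t1 |07|50|54|c6|50|1d|c6|15|
→ t2 |07|50|54|1d|50|c6|c6|15|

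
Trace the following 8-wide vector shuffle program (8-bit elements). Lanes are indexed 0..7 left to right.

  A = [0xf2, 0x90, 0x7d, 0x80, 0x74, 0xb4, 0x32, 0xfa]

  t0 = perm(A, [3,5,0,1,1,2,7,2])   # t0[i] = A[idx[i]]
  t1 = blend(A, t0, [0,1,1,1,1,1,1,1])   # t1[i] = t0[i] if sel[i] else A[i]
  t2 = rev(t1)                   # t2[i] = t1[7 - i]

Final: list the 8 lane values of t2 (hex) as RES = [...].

RES = [ 0x7d  0xfa  0x7d  0x90  0x90  0xf2  0xb4  0xf2 ]

→ t0 |80|b4|f2|90|90|7d|fa|7d|
→ t1 |f2|b4|f2|90|90|7d|fa|7d|
→ t2 |7d|fa|7d|90|90|f2|b4|f2|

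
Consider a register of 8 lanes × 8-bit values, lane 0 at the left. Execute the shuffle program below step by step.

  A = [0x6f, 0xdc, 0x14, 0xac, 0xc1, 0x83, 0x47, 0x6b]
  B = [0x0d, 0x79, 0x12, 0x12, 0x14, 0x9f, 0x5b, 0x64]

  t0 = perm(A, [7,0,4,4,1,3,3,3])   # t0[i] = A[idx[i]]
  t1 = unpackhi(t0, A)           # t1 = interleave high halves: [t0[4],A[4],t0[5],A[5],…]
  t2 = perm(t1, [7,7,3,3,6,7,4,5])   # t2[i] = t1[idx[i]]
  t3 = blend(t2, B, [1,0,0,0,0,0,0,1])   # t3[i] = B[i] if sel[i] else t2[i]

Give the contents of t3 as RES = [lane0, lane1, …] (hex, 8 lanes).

RES = [ 0x0d  0x6b  0x83  0x83  0xac  0x6b  0xac  0x64 ]

→ t0 |6b|6f|c1|c1|dc|ac|ac|ac|
→ t1 |dc|c1|ac|83|ac|47|ac|6b|
→ t2 |6b|6b|83|83|ac|6b|ac|47|
→ t3 |0d|6b|83|83|ac|6b|ac|64|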